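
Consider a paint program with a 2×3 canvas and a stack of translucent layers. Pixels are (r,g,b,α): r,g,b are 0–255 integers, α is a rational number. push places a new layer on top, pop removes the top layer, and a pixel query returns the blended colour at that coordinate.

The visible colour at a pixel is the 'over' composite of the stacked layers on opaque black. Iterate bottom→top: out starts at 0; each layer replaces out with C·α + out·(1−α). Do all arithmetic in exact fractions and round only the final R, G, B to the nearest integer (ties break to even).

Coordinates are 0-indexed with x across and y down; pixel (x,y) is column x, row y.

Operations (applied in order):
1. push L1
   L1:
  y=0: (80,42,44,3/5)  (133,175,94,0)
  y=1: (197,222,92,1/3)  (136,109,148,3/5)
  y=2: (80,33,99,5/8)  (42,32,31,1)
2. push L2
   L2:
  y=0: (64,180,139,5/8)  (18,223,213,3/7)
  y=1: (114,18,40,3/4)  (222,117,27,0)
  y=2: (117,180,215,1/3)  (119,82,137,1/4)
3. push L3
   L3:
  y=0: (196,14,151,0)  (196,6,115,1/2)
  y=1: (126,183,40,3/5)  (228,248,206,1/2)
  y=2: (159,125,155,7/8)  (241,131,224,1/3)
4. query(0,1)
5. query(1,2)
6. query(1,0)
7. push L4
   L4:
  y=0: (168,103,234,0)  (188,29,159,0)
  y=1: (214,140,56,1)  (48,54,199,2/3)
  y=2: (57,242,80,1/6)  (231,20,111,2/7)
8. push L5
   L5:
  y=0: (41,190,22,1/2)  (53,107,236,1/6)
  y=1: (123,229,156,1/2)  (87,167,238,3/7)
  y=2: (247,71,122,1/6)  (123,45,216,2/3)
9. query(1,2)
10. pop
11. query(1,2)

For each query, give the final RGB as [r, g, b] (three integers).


at x=0,y=1 over L1,L2,L3:
after L1 α=1/3: [197/3, 74, 92/3]
after L2 α=3/4: [1223/12, 32, 113/3]
after L3 α=3/5: [3491/30, 613/5, 586/15]
→ [116, 123, 39]

query (1,2) [L1,L2,L3] — begin 0,0,0
+L1 (α=1) → [42, 32, 31]
+L2 (α=1/4) → [245/4, 89/2, 115/2]
+L3 (α=1/3) → [727/6, 220/3, 113]
rounded: [121, 73, 113]

at x=1,y=0 over L1,L2,L3:
after L1 α=0: [0, 0, 0]
after L2 α=3/7: [54/7, 669/7, 639/7]
after L3 α=1/2: [713/7, 711/14, 722/7]
= [102, 51, 103]

(1,2) stack=L1,L2,L3,L4,L5; from [0,0,0]:
L1 α=1: [42, 32, 31]
L2 α=1/4: [245/4, 89/2, 115/2]
L3 α=1/3: [727/6, 220/3, 113]
L4 α=2/7: [6407/42, 1220/21, 787/7]
L5 α=2/3: [16739/126, 3110/63, 3811/21]
rounded: [133, 49, 181]

(1,2) stack=L1,L2,L3,L4; from [0,0,0]:
+L1 (α=1) → [42, 32, 31]
+L2 (α=1/4) → [245/4, 89/2, 115/2]
+L3 (α=1/3) → [727/6, 220/3, 113]
+L4 (α=2/7) → [6407/42, 1220/21, 787/7]
→ [153, 58, 112]


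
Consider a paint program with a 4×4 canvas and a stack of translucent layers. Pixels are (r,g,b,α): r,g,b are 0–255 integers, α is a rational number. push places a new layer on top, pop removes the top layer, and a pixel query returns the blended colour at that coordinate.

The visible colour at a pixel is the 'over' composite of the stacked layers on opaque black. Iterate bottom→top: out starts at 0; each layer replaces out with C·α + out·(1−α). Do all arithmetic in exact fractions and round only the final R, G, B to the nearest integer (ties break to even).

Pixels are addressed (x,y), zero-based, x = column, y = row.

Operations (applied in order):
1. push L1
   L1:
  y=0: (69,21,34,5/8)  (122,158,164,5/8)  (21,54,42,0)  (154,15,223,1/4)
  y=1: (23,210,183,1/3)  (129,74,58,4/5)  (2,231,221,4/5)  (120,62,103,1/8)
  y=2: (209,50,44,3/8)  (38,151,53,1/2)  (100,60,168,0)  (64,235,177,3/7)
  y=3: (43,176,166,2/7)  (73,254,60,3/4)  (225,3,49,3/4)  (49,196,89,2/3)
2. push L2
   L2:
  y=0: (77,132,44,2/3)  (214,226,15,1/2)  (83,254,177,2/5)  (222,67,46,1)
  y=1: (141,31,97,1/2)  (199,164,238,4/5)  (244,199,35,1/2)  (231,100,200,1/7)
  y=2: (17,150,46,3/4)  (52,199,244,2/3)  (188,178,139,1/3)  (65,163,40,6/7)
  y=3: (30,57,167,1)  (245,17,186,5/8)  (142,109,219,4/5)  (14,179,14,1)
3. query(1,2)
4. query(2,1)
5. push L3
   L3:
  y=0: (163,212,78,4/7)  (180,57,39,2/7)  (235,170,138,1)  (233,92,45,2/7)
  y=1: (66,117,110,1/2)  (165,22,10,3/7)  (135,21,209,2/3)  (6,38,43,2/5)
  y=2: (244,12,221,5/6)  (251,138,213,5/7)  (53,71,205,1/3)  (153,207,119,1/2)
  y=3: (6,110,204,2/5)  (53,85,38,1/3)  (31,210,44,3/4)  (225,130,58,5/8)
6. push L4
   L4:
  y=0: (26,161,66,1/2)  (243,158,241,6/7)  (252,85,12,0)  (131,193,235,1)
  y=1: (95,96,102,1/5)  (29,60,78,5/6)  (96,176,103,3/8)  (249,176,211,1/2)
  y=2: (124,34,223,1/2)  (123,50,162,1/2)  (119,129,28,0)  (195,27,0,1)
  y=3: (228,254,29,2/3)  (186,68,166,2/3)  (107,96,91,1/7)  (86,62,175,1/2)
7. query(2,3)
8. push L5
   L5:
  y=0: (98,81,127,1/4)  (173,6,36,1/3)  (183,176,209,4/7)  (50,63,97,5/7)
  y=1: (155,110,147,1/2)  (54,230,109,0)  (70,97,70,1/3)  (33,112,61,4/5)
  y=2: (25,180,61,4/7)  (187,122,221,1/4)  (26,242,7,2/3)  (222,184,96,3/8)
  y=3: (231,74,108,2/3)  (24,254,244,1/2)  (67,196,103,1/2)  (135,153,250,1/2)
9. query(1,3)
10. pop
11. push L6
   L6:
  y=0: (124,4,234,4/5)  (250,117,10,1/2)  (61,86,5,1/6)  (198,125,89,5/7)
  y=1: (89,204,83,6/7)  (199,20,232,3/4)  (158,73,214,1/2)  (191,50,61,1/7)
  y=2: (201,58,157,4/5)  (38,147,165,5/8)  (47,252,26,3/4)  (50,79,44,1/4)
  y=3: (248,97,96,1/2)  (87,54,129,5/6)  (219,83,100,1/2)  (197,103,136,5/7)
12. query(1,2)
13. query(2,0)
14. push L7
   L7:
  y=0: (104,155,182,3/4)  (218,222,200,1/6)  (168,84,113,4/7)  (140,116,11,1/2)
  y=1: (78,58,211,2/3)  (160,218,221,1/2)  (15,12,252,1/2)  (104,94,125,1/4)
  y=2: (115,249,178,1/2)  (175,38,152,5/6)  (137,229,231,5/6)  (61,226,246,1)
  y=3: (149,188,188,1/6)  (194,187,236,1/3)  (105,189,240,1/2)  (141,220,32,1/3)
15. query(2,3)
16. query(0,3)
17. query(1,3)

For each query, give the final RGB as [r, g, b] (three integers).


at x=1,y=2 over L1,L2:
L1 α=1/2: [19, 151/2, 53/2]
L2 α=2/3: [41, 947/6, 343/2]
→ [41, 158, 172]

at x=2,y=1 over L1,L2:
+L1 (α=4/5) → [8/5, 924/5, 884/5]
+L2 (α=1/2) → [614/5, 1919/10, 1059/10]
rounded: [123, 192, 106]

query (2,3) [L1,L2,L3,L4] — begin 0,0,0
L1 α=3/4: [675/4, 9/4, 147/4]
L2 α=4/5: [2947/20, 1753/20, 3651/20]
L3 α=3/4: [4807/80, 14353/80, 6291/80]
L4 α=1/7: [18701/280, 46899/280, 22513/280]
= [67, 167, 80]

at x=1,y=3 over L1,L2,L3,L4,L5:
L1 α=3/4: [219/4, 381/2, 45]
L2 α=5/8: [5557/32, 1313/16, 1065/8]
L3 α=1/3: [2135/16, 1993/24, 1217/12]
L4 α=2/3: [8087/48, 5257/72, 5201/36]
L5 α=1/2: [9239/96, 23545/144, 13985/72]
→ [96, 164, 194]

query (1,2) [L1,L2,L3,L4,L6] — begin 0,0,0
+L1 (α=1/2) → [19, 151/2, 53/2]
+L2 (α=2/3) → [41, 947/6, 343/2]
+L3 (α=5/7) → [191, 431/3, 1408/7]
+L4 (α=1/2) → [157, 581/6, 1271/7]
+L6 (α=5/8) → [661/8, 2051/16, 2397/14]
rounded: [83, 128, 171]

at x=2,y=0 over L1,L2,L3,L4,L6:
after L1 α=0: [0, 0, 0]
after L2 α=2/5: [166/5, 508/5, 354/5]
after L3 α=1: [235, 170, 138]
after L4 α=0: [235, 170, 138]
after L6 α=1/6: [206, 156, 695/6]
= [206, 156, 116]

query (2,3) [L1,L2,L3,L4,L6,L7] — begin 0,0,0
L1 α=3/4: [675/4, 9/4, 147/4]
L2 α=4/5: [2947/20, 1753/20, 3651/20]
L3 α=3/4: [4807/80, 14353/80, 6291/80]
L4 α=1/7: [18701/280, 46899/280, 22513/280]
L6 α=1/2: [80021/560, 70139/560, 50513/560]
L7 α=1/2: [138821/1120, 175979/1120, 184913/1120]
→ [124, 157, 165]

at x=0,y=3 over L1,L2,L3,L4,L6,L7:
L1 α=2/7: [86/7, 352/7, 332/7]
L2 α=1: [30, 57, 167]
L3 α=2/5: [102/5, 391/5, 909/5]
L4 α=2/3: [794/5, 977/5, 1199/15]
L6 α=1/2: [1017/5, 731/5, 2639/30]
L7 α=1/6: [583/3, 919/6, 3767/36]
→ [194, 153, 105]

query (1,3) [L1,L2,L3,L4,L6,L7] — begin 0,0,0
+L1 (α=3/4) → [219/4, 381/2, 45]
+L2 (α=5/8) → [5557/32, 1313/16, 1065/8]
+L3 (α=1/3) → [2135/16, 1993/24, 1217/12]
+L4 (α=2/3) → [8087/48, 5257/72, 5201/36]
+L6 (α=5/6) → [28967/288, 24697/432, 28421/216]
+L7 (α=1/3) → [56903/432, 65089/648, 53909/324]
→ [132, 100, 166]


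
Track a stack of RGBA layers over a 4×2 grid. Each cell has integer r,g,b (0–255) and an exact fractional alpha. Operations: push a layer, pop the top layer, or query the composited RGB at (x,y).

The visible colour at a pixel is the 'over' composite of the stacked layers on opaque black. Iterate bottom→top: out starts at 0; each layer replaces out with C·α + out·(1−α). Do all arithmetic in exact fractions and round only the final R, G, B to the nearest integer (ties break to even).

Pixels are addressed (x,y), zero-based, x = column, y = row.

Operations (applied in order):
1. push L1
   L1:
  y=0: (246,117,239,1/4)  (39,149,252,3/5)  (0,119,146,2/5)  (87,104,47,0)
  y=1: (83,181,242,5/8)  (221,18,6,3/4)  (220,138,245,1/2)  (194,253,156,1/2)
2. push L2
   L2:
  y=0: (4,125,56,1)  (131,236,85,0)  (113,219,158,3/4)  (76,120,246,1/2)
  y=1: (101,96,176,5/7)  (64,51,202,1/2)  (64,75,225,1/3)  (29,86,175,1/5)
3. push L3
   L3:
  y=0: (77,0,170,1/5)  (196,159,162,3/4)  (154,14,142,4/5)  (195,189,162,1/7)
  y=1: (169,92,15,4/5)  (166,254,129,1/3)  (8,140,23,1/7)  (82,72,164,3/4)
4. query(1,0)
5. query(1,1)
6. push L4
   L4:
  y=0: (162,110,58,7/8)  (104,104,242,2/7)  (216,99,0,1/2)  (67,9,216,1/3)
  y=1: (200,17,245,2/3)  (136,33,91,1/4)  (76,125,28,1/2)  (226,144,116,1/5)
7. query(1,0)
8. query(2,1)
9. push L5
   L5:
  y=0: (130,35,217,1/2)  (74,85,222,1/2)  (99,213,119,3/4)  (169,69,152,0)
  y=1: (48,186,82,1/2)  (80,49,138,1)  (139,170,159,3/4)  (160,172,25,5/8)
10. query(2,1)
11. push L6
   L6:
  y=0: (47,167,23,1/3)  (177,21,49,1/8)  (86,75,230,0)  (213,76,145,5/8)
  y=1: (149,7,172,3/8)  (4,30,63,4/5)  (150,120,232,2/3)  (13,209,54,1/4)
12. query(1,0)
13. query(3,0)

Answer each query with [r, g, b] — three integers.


(1,0) stack=L1,L2,L3; from [0,0,0]:
L1 α=3/5: [117/5, 447/5, 756/5]
L2 α=0: [117/5, 447/5, 756/5]
L3 α=3/4: [3057/20, 708/5, 1593/10]
→ [153, 142, 159]

(1,1) stack=L1,L2,L3; from [0,0,0]:
after L1 α=3/4: [663/4, 27/2, 9/2]
after L2 α=1/2: [919/8, 129/4, 413/4]
after L3 α=1/3: [1583/12, 637/6, 671/6]
rounded: [132, 106, 112]

(1,0) stack=L1,L2,L3,L4; from [0,0,0]:
after L1 α=3/5: [117/5, 447/5, 756/5]
after L2 α=0: [117/5, 447/5, 756/5]
after L3 α=3/4: [3057/20, 708/5, 1593/10]
after L4 α=2/7: [3889/28, 916/7, 2561/14]
→ [139, 131, 183]

(2,1) stack=L1,L2,L3,L4; from [0,0,0]:
L1 α=1/2: [110, 69, 245/2]
L2 α=1/3: [284/3, 71, 470/3]
L3 α=1/7: [576/7, 566/7, 963/7]
L4 α=1/2: [554/7, 1441/14, 1159/14]
→ [79, 103, 83]

(2,1) stack=L1,L2,L3,L4,L5; from [0,0,0]:
L1 α=1/2: [110, 69, 245/2]
L2 α=1/3: [284/3, 71, 470/3]
L3 α=1/7: [576/7, 566/7, 963/7]
L4 α=1/2: [554/7, 1441/14, 1159/14]
L5 α=3/4: [3473/28, 8581/56, 7837/56]
→ [124, 153, 140]

query (1,0) [L1,L2,L3,L4,L5,L6] — begin 0,0,0
+L1 (α=3/5) → [117/5, 447/5, 756/5]
+L2 (α=0) → [117/5, 447/5, 756/5]
+L3 (α=3/4) → [3057/20, 708/5, 1593/10]
+L4 (α=2/7) → [3889/28, 916/7, 2561/14]
+L5 (α=1/2) → [5961/56, 1511/14, 5669/28]
+L6 (α=1/8) → [7377/64, 1553/16, 5865/32]
= [115, 97, 183]

(3,0) stack=L1,L2,L3,L4,L5,L6; from [0,0,0]:
after L1 α=0: [0, 0, 0]
after L2 α=1/2: [38, 60, 123]
after L3 α=1/7: [423/7, 549/7, 900/7]
after L4 α=1/3: [1315/21, 387/7, 1104/7]
after L5 α=0: [1315/21, 387/7, 1104/7]
after L6 α=5/8: [4385/28, 3821/56, 8387/56]
rounded: [157, 68, 150]


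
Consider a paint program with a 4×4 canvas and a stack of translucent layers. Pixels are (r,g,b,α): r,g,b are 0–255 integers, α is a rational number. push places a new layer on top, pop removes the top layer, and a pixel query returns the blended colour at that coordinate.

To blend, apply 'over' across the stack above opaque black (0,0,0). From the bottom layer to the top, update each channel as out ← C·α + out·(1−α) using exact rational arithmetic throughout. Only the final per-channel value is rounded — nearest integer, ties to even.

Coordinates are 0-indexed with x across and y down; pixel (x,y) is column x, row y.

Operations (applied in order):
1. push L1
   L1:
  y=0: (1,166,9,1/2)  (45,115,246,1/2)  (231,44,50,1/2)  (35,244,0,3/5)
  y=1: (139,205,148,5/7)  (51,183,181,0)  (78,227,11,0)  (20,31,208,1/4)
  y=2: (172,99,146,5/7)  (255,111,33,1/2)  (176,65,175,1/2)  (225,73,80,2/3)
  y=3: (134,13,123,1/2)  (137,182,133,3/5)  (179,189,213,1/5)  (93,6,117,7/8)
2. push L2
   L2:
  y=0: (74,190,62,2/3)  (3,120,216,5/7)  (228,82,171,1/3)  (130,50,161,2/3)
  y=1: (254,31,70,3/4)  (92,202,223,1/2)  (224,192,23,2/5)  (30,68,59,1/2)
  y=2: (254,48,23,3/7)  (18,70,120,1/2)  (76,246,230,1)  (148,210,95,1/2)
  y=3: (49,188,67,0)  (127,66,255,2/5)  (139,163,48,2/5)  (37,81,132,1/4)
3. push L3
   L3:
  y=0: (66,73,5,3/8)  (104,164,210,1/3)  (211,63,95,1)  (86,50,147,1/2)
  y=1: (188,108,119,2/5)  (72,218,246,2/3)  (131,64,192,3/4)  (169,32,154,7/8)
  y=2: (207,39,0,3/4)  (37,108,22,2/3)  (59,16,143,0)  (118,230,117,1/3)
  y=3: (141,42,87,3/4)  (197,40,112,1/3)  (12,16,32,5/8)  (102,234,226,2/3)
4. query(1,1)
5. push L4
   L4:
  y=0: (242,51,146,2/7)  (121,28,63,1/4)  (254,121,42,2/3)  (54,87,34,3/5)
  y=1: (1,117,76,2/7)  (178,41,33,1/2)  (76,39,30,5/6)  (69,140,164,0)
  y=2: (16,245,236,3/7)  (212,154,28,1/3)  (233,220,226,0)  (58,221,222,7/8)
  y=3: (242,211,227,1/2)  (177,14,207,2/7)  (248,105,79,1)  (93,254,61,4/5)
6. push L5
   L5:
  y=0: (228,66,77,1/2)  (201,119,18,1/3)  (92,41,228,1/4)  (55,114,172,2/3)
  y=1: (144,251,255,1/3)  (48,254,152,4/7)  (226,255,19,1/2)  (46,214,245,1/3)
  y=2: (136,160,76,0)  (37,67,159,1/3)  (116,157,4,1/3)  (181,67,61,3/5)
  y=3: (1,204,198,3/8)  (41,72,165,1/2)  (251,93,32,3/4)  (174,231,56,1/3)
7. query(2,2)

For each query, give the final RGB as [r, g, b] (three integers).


query (1,1) [L1,L2,L3] — begin 0,0,0
after L1 α=0: [0, 0, 0]
after L2 α=1/2: [46, 101, 223/2]
after L3 α=2/3: [190/3, 179, 1207/6]
rounded: [63, 179, 201]

(2,2) stack=L1,L2,L3,L4,L5; from [0,0,0]:
L1 α=1/2: [88, 65/2, 175/2]
L2 α=1: [76, 246, 230]
L3 α=0: [76, 246, 230]
L4 α=0: [76, 246, 230]
L5 α=1/3: [268/3, 649/3, 464/3]
rounded: [89, 216, 155]


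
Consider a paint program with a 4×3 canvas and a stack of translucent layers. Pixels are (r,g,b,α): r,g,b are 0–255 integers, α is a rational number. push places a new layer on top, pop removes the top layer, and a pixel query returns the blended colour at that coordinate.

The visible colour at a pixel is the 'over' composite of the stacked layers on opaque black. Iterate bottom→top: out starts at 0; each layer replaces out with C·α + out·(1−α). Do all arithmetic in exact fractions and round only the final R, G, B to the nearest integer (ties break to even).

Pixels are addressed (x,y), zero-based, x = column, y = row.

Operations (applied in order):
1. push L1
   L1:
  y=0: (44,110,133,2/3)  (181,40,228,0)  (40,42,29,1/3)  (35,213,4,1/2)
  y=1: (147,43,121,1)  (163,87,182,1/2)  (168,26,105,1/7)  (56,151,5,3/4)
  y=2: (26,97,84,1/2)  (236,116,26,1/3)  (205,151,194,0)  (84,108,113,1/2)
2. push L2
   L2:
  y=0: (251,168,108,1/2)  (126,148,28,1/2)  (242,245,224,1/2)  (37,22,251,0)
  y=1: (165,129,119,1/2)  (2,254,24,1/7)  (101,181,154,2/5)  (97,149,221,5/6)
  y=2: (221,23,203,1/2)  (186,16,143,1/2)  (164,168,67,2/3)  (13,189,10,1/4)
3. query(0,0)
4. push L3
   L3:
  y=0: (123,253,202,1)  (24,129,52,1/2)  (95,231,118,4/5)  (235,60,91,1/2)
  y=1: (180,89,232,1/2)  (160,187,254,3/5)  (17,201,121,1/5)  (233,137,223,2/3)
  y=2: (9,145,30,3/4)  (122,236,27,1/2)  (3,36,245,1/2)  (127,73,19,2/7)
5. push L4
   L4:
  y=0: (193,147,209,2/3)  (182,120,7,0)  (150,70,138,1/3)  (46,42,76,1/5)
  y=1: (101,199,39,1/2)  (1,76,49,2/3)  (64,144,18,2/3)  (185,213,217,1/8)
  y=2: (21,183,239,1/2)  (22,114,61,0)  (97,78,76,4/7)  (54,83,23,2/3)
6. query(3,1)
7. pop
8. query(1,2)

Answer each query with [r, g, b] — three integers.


(0,0) stack=L1,L2; from [0,0,0]:
after L1 α=2/3: [88/3, 220/3, 266/3]
after L2 α=1/2: [841/6, 362/3, 295/3]
= [140, 121, 98]

at x=3,y=1 over L1,L2,L3,L4:
+L1 (α=3/4) → [42, 453/4, 15/4]
+L2 (α=5/6) → [527/6, 3433/24, 4435/24]
+L3 (α=2/3) → [3323/18, 10009/72, 15139/72]
+L4 (α=1/8) → [26591/144, 85399/576, 121597/576]
→ [185, 148, 211]

query (1,2) [L1,L2,L3] — begin 0,0,0
L1 α=1/3: [236/3, 116/3, 26/3]
L2 α=1/2: [397/3, 82/3, 455/6]
L3 α=1/2: [763/6, 395/3, 617/12]
rounded: [127, 132, 51]


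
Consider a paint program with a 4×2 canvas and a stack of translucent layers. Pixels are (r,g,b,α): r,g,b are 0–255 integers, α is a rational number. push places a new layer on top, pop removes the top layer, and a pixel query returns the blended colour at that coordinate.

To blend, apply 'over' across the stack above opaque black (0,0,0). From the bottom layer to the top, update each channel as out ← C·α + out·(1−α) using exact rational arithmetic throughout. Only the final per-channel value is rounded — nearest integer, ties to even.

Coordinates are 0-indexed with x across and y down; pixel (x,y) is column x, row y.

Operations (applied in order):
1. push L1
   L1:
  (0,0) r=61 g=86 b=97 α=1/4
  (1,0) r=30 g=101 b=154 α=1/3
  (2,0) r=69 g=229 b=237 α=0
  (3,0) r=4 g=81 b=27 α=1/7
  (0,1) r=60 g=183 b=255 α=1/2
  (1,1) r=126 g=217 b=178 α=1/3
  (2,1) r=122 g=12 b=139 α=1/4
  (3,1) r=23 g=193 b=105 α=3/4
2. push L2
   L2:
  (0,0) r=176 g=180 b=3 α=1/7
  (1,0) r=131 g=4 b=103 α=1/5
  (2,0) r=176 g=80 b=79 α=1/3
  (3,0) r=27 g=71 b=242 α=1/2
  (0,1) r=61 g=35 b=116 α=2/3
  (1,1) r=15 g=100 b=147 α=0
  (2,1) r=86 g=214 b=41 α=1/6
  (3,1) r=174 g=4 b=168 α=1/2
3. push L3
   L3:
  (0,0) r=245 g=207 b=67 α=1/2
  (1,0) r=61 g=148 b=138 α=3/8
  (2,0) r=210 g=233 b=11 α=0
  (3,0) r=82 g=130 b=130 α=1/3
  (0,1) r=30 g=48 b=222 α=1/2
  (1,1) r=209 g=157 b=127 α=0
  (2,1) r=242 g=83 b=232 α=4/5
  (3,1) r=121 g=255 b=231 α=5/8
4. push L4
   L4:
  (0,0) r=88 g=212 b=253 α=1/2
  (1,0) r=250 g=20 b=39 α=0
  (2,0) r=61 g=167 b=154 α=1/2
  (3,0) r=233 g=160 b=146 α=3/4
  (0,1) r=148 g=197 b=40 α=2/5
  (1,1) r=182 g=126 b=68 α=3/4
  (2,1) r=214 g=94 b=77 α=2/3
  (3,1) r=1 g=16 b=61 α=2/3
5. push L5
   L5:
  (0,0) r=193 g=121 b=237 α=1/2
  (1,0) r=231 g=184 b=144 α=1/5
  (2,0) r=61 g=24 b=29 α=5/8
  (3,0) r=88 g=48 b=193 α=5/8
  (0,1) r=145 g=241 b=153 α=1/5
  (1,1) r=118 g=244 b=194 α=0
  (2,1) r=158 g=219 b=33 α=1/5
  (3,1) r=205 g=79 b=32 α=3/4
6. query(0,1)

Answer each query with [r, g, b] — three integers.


query (0,1) [L1,L2,L3,L4,L5] — begin 0,0,0
+L1 (α=1/2) → [30, 183/2, 255/2]
+L2 (α=2/3) → [152/3, 323/6, 719/6]
+L3 (α=1/2) → [121/3, 611/12, 2051/12]
+L4 (α=2/5) → [417/5, 2187/20, 2371/20]
+L5 (α=1/5) → [2393/25, 3392/25, 3136/25]
rounded: [96, 136, 125]


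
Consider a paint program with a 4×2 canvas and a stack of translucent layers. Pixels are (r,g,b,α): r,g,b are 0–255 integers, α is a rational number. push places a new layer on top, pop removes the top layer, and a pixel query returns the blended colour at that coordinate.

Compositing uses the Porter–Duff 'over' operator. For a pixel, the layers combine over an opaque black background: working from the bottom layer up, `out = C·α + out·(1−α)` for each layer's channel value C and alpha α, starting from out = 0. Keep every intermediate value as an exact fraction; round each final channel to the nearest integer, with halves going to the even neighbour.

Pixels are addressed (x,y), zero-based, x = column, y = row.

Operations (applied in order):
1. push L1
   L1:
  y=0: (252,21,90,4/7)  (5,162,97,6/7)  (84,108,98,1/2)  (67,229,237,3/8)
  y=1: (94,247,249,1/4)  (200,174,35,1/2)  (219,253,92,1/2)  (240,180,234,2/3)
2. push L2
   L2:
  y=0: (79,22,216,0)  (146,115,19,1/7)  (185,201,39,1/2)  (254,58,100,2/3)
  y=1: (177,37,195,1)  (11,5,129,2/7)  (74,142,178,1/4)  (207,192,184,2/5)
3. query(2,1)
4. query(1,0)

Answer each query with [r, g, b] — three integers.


at x=2,y=1 over L1,L2:
L1 α=1/2: [219/2, 253/2, 46]
L2 α=1/4: [805/8, 1043/8, 79]
→ [101, 130, 79]

(1,0) stack=L1,L2; from [0,0,0]:
L1 α=6/7: [30/7, 972/7, 582/7]
L2 α=1/7: [1202/49, 6637/49, 3625/49]
rounded: [25, 135, 74]


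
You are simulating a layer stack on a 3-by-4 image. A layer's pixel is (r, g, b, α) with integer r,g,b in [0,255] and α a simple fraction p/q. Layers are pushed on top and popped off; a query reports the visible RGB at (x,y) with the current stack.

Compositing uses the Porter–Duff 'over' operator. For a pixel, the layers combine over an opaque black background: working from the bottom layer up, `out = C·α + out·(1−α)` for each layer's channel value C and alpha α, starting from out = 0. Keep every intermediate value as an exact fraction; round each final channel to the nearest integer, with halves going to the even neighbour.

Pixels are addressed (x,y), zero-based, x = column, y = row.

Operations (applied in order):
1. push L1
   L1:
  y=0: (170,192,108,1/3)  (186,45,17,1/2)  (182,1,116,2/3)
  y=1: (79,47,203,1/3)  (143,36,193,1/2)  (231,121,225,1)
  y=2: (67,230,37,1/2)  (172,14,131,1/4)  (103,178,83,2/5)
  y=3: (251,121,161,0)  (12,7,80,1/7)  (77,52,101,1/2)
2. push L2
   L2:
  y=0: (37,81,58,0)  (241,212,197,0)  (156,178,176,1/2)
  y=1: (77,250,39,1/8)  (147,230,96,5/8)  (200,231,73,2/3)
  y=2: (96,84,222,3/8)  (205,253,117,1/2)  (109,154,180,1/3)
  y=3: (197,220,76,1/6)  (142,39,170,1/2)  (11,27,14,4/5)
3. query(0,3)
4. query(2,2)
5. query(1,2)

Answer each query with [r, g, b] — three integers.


query (0,3) [L1,L2] — begin 0,0,0
after L1 α=0: [0, 0, 0]
after L2 α=1/6: [197/6, 110/3, 38/3]
→ [33, 37, 13]

(2,2) stack=L1,L2; from [0,0,0]:
+L1 (α=2/5) → [206/5, 356/5, 166/5]
+L2 (α=1/3) → [319/5, 494/5, 1232/15]
rounded: [64, 99, 82]

at x=1,y=2 over L1,L2:
after L1 α=1/4: [43, 7/2, 131/4]
after L2 α=1/2: [124, 513/4, 599/8]
rounded: [124, 128, 75]


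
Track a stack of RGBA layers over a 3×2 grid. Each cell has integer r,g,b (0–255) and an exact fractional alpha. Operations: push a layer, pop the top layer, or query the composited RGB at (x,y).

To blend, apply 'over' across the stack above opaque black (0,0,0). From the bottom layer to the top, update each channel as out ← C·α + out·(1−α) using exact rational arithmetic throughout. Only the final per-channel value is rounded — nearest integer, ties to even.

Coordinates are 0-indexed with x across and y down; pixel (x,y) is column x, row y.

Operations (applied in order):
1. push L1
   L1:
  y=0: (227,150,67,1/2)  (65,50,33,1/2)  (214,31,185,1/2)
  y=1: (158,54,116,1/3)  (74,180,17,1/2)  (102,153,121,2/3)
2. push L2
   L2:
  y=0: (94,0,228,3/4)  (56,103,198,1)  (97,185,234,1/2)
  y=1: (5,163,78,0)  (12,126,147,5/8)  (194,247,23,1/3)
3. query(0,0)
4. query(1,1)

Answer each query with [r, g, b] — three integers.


query (0,0) [L1,L2] — begin 0,0,0
L1 α=1/2: [227/2, 75, 67/2]
L2 α=3/4: [791/8, 75/4, 1435/8]
= [99, 19, 179]

query (1,1) [L1,L2] — begin 0,0,0
after L1 α=1/2: [37, 90, 17/2]
after L2 α=5/8: [171/8, 225/2, 1521/16]
rounded: [21, 112, 95]


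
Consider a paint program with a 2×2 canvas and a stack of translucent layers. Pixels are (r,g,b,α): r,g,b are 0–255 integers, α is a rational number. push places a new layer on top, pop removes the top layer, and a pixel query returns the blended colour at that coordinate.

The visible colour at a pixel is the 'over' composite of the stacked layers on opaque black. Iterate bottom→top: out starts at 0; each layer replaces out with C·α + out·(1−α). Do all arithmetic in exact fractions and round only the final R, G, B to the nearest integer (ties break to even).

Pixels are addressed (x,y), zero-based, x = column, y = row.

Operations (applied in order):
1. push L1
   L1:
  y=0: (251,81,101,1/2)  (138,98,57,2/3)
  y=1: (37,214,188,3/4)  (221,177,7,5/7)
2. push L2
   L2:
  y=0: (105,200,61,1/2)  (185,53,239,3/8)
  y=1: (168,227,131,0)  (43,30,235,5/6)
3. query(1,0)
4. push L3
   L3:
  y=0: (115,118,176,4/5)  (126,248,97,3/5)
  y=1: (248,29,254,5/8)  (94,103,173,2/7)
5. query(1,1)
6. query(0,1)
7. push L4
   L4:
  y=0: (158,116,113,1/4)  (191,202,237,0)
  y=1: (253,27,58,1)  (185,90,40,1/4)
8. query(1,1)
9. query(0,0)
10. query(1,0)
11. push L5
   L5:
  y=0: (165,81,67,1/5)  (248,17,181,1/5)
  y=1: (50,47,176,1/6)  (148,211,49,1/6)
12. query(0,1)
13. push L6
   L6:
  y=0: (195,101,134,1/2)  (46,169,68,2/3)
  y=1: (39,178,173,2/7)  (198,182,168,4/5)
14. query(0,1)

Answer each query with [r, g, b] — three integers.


query (1,0) [L1,L2] — begin 0,0,0
L1 α=2/3: [92, 196/3, 38]
L2 α=3/8: [1015/8, 1457/24, 907/8]
= [127, 61, 113]

(1,1) stack=L1,L2,L3; from [0,0,0]:
L1 α=5/7: [1105/7, 885/7, 5]
L2 α=5/6: [435/7, 645/14, 590/3]
L3 α=2/7: [3491/49, 6109/98, 3988/21]
→ [71, 62, 190]

(0,1) stack=L1,L2,L3; from [0,0,0]:
+L1 (α=3/4) → [111/4, 321/2, 141]
+L2 (α=0) → [111/4, 321/2, 141]
+L3 (α=5/8) → [5293/32, 1253/16, 1693/8]
→ [165, 78, 212]

query (1,1) [L1,L2,L3,L4] — begin 0,0,0
L1 α=5/7: [1105/7, 885/7, 5]
L2 α=5/6: [435/7, 645/14, 590/3]
L3 α=2/7: [3491/49, 6109/98, 3988/21]
L4 α=1/4: [9769/98, 27147/392, 1067/7]
→ [100, 69, 152]

query (0,0) [L1,L2,L3,L4] — begin 0,0,0
+L1 (α=1/2) → [251/2, 81/2, 101/2]
+L2 (α=1/2) → [461/4, 481/4, 223/4]
+L3 (α=4/5) → [2301/20, 2369/20, 3039/20]
+L4 (α=1/4) → [10063/80, 9427/80, 11377/80]
→ [126, 118, 142]

query (1,0) [L1,L2,L3,L4] — begin 0,0,0
L1 α=2/3: [92, 196/3, 38]
L2 α=3/8: [1015/8, 1457/24, 907/8]
L3 α=3/5: [2527/20, 2077/12, 2071/20]
L4 α=0: [2527/20, 2077/12, 2071/20]
rounded: [126, 173, 104]

(0,1) stack=L1,L2,L3,L4,L5; from [0,0,0]:
+L1 (α=3/4) → [111/4, 321/2, 141]
+L2 (α=0) → [111/4, 321/2, 141]
+L3 (α=5/8) → [5293/32, 1253/16, 1693/8]
+L4 (α=1) → [253, 27, 58]
+L5 (α=1/6) → [1315/6, 91/3, 233/3]
= [219, 30, 78]

query (0,1) [L1,L2,L3,L4,L5,L6] — begin 0,0,0
after L1 α=3/4: [111/4, 321/2, 141]
after L2 α=0: [111/4, 321/2, 141]
after L3 α=5/8: [5293/32, 1253/16, 1693/8]
after L4 α=1: [253, 27, 58]
after L5 α=1/6: [1315/6, 91/3, 233/3]
after L6 α=2/7: [7043/42, 1523/21, 2203/21]
→ [168, 73, 105]


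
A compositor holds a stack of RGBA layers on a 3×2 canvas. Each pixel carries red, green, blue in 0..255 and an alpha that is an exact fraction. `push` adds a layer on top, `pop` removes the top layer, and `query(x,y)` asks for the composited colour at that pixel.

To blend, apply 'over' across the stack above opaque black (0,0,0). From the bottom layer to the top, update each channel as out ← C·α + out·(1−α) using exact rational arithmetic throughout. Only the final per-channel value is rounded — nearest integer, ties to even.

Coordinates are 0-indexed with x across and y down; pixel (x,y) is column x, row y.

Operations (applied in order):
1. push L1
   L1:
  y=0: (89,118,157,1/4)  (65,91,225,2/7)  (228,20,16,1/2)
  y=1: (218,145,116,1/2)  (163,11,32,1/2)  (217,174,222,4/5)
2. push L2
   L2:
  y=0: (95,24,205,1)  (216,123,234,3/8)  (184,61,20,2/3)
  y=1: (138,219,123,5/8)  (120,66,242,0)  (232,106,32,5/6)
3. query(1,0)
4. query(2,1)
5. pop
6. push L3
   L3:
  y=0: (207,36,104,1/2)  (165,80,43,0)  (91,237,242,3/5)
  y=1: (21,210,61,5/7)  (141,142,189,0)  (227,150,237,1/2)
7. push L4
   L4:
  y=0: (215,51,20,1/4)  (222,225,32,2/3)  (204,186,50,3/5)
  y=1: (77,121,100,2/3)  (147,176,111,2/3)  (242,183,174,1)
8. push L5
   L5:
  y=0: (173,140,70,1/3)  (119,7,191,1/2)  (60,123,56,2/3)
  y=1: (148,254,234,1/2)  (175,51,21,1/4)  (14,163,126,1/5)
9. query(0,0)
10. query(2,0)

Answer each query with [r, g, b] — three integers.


(1,0) stack=L1,L2; from [0,0,0]:
L1 α=2/7: [130/7, 26, 450/7]
L2 α=3/8: [2593/28, 499/8, 1791/14]
rounded: [93, 62, 128]

(2,1) stack=L1,L2; from [0,0,0]:
L1 α=4/5: [868/5, 696/5, 888/5]
L2 α=5/6: [3334/15, 1673/15, 844/15]
= [222, 112, 56]

at x=0,y=0 over L1,L3,L4,L5:
L1 α=1/4: [89/4, 59/2, 157/4]
L3 α=1/2: [917/8, 131/4, 573/8]
L4 α=1/4: [4471/32, 597/16, 1879/32]
L5 α=1/3: [2413/16, 1717/24, 2999/48]
rounded: [151, 72, 62]

query (2,0) [L1,L3,L4,L5] — begin 0,0,0
L1 α=1/2: [114, 10, 8]
L3 α=3/5: [501/5, 731/5, 742/5]
L4 α=3/5: [4062/25, 4252/25, 2234/25]
L5 α=2/3: [2354/25, 10402/75, 1678/25]
= [94, 139, 67]


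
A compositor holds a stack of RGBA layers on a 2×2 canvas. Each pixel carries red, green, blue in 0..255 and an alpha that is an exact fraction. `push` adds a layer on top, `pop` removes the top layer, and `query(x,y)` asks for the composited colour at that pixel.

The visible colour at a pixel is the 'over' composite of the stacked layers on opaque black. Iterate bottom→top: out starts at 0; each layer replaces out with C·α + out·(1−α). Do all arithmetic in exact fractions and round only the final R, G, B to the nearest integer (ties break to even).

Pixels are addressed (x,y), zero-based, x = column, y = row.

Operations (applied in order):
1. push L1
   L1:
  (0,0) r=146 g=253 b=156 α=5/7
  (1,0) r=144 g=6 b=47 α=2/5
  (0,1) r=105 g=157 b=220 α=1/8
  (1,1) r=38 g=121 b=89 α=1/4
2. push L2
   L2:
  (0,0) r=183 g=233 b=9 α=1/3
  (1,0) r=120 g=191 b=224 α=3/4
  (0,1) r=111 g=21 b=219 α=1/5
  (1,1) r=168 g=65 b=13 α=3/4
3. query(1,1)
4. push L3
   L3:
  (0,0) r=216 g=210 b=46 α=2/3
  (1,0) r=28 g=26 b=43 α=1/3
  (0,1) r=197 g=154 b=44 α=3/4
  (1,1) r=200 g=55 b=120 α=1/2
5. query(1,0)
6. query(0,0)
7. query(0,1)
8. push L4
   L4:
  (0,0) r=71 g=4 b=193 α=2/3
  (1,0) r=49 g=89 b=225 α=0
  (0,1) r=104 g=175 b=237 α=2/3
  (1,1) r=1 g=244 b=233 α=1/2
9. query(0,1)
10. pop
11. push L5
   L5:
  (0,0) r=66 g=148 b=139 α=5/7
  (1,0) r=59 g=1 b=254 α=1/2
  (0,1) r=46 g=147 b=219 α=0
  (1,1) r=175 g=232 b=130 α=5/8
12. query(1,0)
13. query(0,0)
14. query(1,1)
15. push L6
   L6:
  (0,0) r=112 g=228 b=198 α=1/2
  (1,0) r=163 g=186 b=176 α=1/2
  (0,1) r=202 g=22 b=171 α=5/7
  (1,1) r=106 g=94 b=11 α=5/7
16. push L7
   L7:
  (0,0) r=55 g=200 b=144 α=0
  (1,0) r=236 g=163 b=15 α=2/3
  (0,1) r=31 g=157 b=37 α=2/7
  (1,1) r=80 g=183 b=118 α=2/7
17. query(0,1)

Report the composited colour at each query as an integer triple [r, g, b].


at x=1,y=1 over L1,L2:
after L1 α=1/4: [19/2, 121/4, 89/4]
after L2 α=3/4: [1027/8, 901/16, 245/16]
rounded: [128, 56, 15]

query (1,0) [L1,L2,L3] — begin 0,0,0
+L1 (α=2/5) → [288/5, 12/5, 94/5]
+L2 (α=3/4) → [522/5, 2877/20, 1727/10]
+L3 (α=1/3) → [1184/15, 3137/30, 1942/15]
rounded: [79, 105, 129]

(0,0) stack=L1,L2,L3; from [0,0,0]:
after L1 α=5/7: [730/7, 1265/7, 780/7]
after L2 α=1/3: [2741/21, 1387/7, 541/7]
after L3 α=2/3: [11813/63, 4327/21, 395/7]
→ [188, 206, 56]

at x=0,y=1 over L1,L2,L3:
after L1 α=1/8: [105/8, 157/8, 55/2]
after L2 α=1/5: [327/10, 199/10, 329/5]
after L3 α=3/4: [6237/40, 4819/40, 989/20]
= [156, 120, 49]

(0,1) stack=L1,L2,L3,L4; from [0,0,0]:
L1 α=1/8: [105/8, 157/8, 55/2]
L2 α=1/5: [327/10, 199/10, 329/5]
L3 α=3/4: [6237/40, 4819/40, 989/20]
L4 α=2/3: [14557/120, 6273/40, 10469/60]
rounded: [121, 157, 174]

(1,0) stack=L1,L2,L3,L5; from [0,0,0]:
L1 α=2/5: [288/5, 12/5, 94/5]
L2 α=3/4: [522/5, 2877/20, 1727/10]
L3 α=1/3: [1184/15, 3137/30, 1942/15]
L5 α=1/2: [2069/30, 3167/60, 2876/15]
= [69, 53, 192]

(0,0) stack=L1,L2,L3,L5; from [0,0,0]:
+L1 (α=5/7) → [730/7, 1265/7, 780/7]
+L2 (α=1/3) → [2741/21, 1387/7, 541/7]
+L3 (α=2/3) → [11813/63, 4327/21, 395/7]
+L5 (α=5/7) → [44416/441, 24194/147, 5655/49]
= [101, 165, 115]

at x=1,y=1 over L1,L2,L3,L5:
L1 α=1/4: [19/2, 121/4, 89/4]
L2 α=3/4: [1027/8, 901/16, 245/16]
L3 α=1/2: [2627/16, 1781/32, 2165/32]
L5 α=5/8: [21881/128, 42463/256, 27295/256]
= [171, 166, 107]

(0,1) stack=L1,L2,L3,L5,L6,L7; from [0,0,0]:
L1 α=1/8: [105/8, 157/8, 55/2]
L2 α=1/5: [327/10, 199/10, 329/5]
L3 α=3/4: [6237/40, 4819/40, 989/20]
L5 α=0: [6237/40, 4819/40, 989/20]
L6 α=5/7: [26437/140, 7019/140, 9539/70]
L7 α=2/7: [28173/196, 15811/196, 10575/98]
= [144, 81, 108]


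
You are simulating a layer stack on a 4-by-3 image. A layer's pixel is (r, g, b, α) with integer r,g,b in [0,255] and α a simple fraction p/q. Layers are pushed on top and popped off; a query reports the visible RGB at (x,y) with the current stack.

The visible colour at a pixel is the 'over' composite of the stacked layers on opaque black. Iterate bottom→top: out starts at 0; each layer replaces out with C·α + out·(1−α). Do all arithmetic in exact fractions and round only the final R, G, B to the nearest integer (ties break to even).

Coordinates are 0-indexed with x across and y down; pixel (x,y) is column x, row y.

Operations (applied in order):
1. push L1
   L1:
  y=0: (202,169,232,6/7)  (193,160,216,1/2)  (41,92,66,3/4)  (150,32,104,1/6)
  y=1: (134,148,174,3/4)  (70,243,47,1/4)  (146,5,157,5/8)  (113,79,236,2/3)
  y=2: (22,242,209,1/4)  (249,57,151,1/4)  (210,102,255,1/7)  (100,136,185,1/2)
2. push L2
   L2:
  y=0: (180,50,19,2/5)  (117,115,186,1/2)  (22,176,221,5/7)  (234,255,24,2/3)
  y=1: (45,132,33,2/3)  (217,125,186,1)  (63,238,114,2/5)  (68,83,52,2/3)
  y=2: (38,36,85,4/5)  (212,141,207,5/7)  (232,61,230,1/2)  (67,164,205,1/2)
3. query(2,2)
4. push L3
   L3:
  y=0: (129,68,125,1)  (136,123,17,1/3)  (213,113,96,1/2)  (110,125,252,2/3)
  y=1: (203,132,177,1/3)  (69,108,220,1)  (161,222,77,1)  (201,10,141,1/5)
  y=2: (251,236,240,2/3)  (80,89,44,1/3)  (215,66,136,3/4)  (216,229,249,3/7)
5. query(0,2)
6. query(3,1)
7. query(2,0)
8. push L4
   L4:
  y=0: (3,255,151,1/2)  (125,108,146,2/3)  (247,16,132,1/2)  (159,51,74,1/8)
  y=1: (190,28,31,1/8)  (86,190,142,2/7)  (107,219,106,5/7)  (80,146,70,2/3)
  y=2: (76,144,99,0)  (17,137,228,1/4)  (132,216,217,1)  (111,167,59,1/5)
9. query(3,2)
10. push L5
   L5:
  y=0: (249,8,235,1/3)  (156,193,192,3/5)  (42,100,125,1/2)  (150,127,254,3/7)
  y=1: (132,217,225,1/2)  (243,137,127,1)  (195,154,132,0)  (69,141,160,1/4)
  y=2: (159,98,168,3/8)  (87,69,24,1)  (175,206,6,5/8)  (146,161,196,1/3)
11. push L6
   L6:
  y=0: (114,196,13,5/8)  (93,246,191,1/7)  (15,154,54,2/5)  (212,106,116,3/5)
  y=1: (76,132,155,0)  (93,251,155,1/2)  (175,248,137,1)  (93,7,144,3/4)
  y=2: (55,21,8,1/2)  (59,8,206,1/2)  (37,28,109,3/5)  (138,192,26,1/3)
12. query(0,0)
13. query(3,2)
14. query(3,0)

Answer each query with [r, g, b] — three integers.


query (2,2) [L1,L2] — begin 0,0,0
after L1 α=1/7: [30, 102/7, 255/7]
after L2 α=1/2: [131, 529/14, 1865/14]
= [131, 38, 133]

at x=0,y=2 over L1,L2,L3:
+L1 (α=1/4) → [11/2, 121/2, 209/4]
+L2 (α=4/5) → [63/2, 409/10, 1569/20]
+L3 (α=2/3) → [1067/6, 5129/30, 3723/20]
rounded: [178, 171, 186]

query (3,1) [L1,L2,L3] — begin 0,0,0
+L1 (α=2/3) → [226/3, 158/3, 472/3]
+L2 (α=2/3) → [634/9, 656/9, 784/9]
+L3 (α=1/5) → [869/9, 2714/45, 881/9]
rounded: [97, 60, 98]

(2,0) stack=L1,L2,L3; from [0,0,0]:
L1 α=3/4: [123/4, 69, 99/2]
L2 α=5/7: [49/2, 1018/7, 172]
L3 α=1/2: [475/4, 1809/14, 134]
rounded: [119, 129, 134]

at x=3,y=2 over L1,L2,L3,L4:
L1 α=1/2: [50, 68, 185/2]
L2 α=1/2: [117/2, 116, 595/4]
L3 α=3/7: [126, 1151/7, 1342/7]
L4 α=1/5: [123, 5773/35, 5781/35]
→ [123, 165, 165]

(0,0) stack=L1,L2,L3,L4,L5,L6; from [0,0,0]:
L1 α=6/7: [1212/7, 1014/7, 1392/7]
L2 α=2/5: [6156/35, 3742/35, 4442/35]
L3 α=1: [129, 68, 125]
L4 α=1/2: [66, 323/2, 138]
L5 α=1/3: [127, 331/3, 511/3]
L6 α=5/8: [951/8, 1311/8, 72]
→ [119, 164, 72]

at x=3,y=2 over L1,L2,L3,L4,L5,L6:
after L1 α=1/2: [50, 68, 185/2]
after L2 α=1/2: [117/2, 116, 595/4]
after L3 α=3/7: [126, 1151/7, 1342/7]
after L4 α=1/5: [123, 5773/35, 5781/35]
after L5 α=1/3: [392/3, 5727/35, 18422/105]
after L6 α=1/3: [1198/9, 6058/35, 39574/315]
= [133, 173, 126]

(3,0) stack=L1,L2,L3,L4,L5,L6; from [0,0,0]:
after L1 α=1/6: [25, 16/3, 52/3]
after L2 α=2/3: [493/3, 1546/9, 196/9]
after L3 α=2/3: [1153/9, 3796/27, 4732/27]
after L4 α=1/8: [4751/36, 27949/216, 17561/108]
after L5 α=3/7: [8801/63, 48523/378, 38135/189]
after L6 α=3/5: [11534/63, 21725/189, 142042/945]
= [183, 115, 150]


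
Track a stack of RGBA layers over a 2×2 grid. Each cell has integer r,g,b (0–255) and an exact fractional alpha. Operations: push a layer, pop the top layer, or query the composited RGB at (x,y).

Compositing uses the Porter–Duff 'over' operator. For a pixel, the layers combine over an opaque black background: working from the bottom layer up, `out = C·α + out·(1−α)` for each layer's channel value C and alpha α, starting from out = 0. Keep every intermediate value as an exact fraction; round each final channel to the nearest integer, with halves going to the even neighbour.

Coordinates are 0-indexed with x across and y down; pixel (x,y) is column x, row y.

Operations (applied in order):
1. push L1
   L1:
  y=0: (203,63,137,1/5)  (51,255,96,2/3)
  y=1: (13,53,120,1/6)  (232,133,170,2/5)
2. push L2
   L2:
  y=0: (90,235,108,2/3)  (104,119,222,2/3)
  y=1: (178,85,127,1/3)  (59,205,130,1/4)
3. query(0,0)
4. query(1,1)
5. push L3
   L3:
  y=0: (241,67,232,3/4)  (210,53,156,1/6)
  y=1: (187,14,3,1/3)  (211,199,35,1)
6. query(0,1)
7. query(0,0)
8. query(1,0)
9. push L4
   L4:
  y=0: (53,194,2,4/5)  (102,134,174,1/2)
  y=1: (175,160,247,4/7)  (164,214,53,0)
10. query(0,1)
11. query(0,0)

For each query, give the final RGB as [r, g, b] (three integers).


(0,0) stack=L1,L2; from [0,0,0]:
+L1 (α=1/5) → [203/5, 63/5, 137/5]
+L2 (α=2/3) → [1103/15, 2413/15, 1217/15]
= [74, 161, 81]

(1,1) stack=L1,L2; from [0,0,0]:
L1 α=2/5: [464/5, 266/5, 68]
L2 α=1/4: [1687/20, 1823/20, 167/2]
= [84, 91, 84]

(0,1) stack=L1,L2,L3; from [0,0,0]:
after L1 α=1/6: [13/6, 53/6, 20]
after L2 α=1/3: [547/9, 308/9, 167/3]
after L3 α=1/3: [2777/27, 742/27, 343/9]
→ [103, 27, 38]

query (0,0) [L1,L2,L3] — begin 0,0,0
after L1 α=1/5: [203/5, 63/5, 137/5]
after L2 α=2/3: [1103/15, 2413/15, 1217/15]
after L3 α=3/4: [2987/15, 1357/15, 11657/60]
= [199, 90, 194]

at x=1,y=0 over L1,L2,L3:
+L1 (α=2/3) → [34, 170, 64]
+L2 (α=2/3) → [242/3, 136, 508/3]
+L3 (α=1/6) → [920/9, 733/6, 1504/9]
→ [102, 122, 167]

query (0,1) [L1,L2,L3,L4] — begin 0,0,0
L1 α=1/6: [13/6, 53/6, 20]
L2 α=1/3: [547/9, 308/9, 167/3]
L3 α=1/3: [2777/27, 742/27, 343/9]
L4 α=4/7: [9077/63, 6502/63, 3307/21]
= [144, 103, 157]

at x=0,y=0 over L1,L2,L3,L4:
+L1 (α=1/5) → [203/5, 63/5, 137/5]
+L2 (α=2/3) → [1103/15, 2413/15, 1217/15]
+L3 (α=3/4) → [2987/15, 1357/15, 11657/60]
+L4 (α=4/5) → [6167/75, 12997/75, 12137/300]
rounded: [82, 173, 40]


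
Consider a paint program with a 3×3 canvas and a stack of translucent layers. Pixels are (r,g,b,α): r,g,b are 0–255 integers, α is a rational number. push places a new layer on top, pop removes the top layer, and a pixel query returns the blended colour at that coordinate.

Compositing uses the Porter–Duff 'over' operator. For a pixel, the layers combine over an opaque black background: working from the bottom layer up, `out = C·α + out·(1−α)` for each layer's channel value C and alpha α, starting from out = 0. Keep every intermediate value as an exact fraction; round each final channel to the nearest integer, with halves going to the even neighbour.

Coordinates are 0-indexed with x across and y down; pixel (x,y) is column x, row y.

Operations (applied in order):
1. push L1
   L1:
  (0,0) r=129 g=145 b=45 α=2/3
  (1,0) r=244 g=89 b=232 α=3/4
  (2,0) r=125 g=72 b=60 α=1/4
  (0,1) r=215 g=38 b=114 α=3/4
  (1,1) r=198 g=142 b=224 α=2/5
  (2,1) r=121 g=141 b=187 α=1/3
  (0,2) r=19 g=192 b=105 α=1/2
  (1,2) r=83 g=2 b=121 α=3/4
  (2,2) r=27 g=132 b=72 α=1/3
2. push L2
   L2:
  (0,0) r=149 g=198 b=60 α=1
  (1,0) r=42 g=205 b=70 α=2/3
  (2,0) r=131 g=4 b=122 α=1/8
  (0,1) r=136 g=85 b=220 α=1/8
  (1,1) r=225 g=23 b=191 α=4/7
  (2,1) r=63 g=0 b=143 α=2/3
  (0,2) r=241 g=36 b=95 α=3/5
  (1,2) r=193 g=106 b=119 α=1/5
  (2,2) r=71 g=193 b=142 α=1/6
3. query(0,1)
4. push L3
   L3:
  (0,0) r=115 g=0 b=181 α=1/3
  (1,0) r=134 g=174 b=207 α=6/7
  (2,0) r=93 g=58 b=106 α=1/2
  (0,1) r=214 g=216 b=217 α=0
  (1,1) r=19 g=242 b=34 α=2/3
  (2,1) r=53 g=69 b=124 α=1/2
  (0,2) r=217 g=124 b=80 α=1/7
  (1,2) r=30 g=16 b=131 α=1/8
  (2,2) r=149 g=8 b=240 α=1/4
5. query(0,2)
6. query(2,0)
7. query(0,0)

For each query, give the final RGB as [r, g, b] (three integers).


(0,1) stack=L1,L2; from [0,0,0]:
L1 α=3/4: [645/4, 57/2, 171/2]
L2 α=1/8: [5059/32, 569/16, 1637/16]
= [158, 36, 102]

query (0,2) [L1,L2,L3] — begin 0,0,0
L1 α=1/2: [19/2, 96, 105/2]
L2 α=3/5: [742/5, 60, 78]
L3 α=1/7: [791/5, 484/7, 548/7]
rounded: [158, 69, 78]

(2,0) stack=L1,L2,L3; from [0,0,0]:
L1 α=1/4: [125/4, 18, 15]
L2 α=1/8: [1399/32, 65/4, 227/8]
L3 α=1/2: [4375/64, 297/8, 1075/16]
= [68, 37, 67]

query (0,0) [L1,L2,L3] — begin 0,0,0
L1 α=2/3: [86, 290/3, 30]
L2 α=1: [149, 198, 60]
L3 α=1/3: [413/3, 132, 301/3]
→ [138, 132, 100]


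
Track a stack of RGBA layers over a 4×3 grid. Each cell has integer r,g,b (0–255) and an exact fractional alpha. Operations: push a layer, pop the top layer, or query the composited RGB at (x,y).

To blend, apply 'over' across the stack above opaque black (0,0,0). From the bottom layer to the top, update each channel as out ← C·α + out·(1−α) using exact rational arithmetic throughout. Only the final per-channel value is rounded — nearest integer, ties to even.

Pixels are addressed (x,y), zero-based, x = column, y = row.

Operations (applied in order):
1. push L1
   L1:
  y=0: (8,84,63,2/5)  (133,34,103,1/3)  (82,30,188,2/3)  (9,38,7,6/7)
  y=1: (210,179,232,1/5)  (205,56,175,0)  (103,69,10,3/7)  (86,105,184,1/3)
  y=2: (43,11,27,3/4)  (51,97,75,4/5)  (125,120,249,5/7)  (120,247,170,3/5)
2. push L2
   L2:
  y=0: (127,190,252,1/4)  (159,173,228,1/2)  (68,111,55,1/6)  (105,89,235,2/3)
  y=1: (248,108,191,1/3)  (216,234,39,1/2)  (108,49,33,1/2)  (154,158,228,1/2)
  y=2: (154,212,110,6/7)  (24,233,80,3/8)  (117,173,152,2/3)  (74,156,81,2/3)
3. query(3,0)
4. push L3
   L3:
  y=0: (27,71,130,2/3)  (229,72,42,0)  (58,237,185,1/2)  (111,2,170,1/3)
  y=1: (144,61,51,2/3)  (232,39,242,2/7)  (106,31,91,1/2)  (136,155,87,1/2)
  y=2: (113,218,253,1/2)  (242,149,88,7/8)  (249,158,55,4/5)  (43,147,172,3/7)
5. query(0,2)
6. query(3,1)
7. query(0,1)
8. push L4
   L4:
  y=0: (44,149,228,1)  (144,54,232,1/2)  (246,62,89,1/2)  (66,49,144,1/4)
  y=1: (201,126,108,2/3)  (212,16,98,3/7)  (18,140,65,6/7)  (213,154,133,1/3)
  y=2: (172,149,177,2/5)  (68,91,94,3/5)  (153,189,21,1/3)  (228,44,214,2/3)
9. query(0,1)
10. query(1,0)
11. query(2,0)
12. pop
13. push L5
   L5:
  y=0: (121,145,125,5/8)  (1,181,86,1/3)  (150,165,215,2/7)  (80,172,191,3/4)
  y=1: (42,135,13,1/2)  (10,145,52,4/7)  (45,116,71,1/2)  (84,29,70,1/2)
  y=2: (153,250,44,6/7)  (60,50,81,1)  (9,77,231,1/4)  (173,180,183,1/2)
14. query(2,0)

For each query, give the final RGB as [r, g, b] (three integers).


at x=3,y=0 over L1,L2:
+L1 (α=6/7) → [54/7, 228/7, 6]
+L2 (α=2/3) → [508/7, 1474/21, 476/3]
= [73, 70, 159]

at x=0,y=2 over L1,L2,L3:
L1 α=3/4: [129/4, 33/4, 81/4]
L2 α=6/7: [3825/28, 5121/28, 2721/28]
L3 α=1/2: [6989/56, 11225/56, 9805/56]
= [125, 200, 175]

at x=3,y=1 over L1,L2,L3:
L1 α=1/3: [86/3, 35, 184/3]
L2 α=1/2: [274/3, 193/2, 434/3]
L3 α=1/2: [341/3, 503/4, 695/6]
→ [114, 126, 116]

query (0,1) [L1,L2,L3] — begin 0,0,0
after L1 α=1/5: [42, 179/5, 232/5]
after L2 α=1/3: [332/3, 898/15, 473/5]
after L3 α=2/3: [1196/9, 2728/45, 983/15]
rounded: [133, 61, 66]

query (0,1) [L1,L2,L3,L4] — begin 0,0,0
L1 α=1/5: [42, 179/5, 232/5]
L2 α=1/3: [332/3, 898/15, 473/5]
L3 α=2/3: [1196/9, 2728/45, 983/15]
L4 α=2/3: [4814/27, 14068/135, 4223/45]
rounded: [178, 104, 94]

(1,0) stack=L1,L2,L3,L4; from [0,0,0]:
+L1 (α=1/3) → [133/3, 34/3, 103/3]
+L2 (α=1/2) → [305/3, 553/6, 787/6]
+L3 (α=0) → [305/3, 553/6, 787/6]
+L4 (α=1/2) → [737/6, 877/12, 2179/12]
→ [123, 73, 182]

query (2,0) [L1,L2,L3,L4] — begin 0,0,0
+L1 (α=2/3) → [164/3, 20, 376/3]
+L2 (α=1/6) → [512/9, 211/6, 2045/18]
+L3 (α=1/2) → [517/9, 1633/12, 5375/36]
+L4 (α=1/2) → [2731/18, 2377/24, 8579/72]
= [152, 99, 119]

query (2,0) [L1,L2,L3,L5] — begin 0,0,0
after L1 α=2/3: [164/3, 20, 376/3]
after L2 α=1/6: [512/9, 211/6, 2045/18]
after L3 α=1/2: [517/9, 1633/12, 5375/36]
after L5 α=2/7: [755/9, 12125/84, 42355/252]
= [84, 144, 168]
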